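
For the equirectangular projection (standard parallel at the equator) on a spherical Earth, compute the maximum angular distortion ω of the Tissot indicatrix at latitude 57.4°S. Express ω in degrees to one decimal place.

34.9°

Plate carrée maps x = Rλ, y = Rφ. The meridian scale is h = 1 and the parallel scale is k = 1/cos φ = sec φ.
At 57.4°: h = 1.000, k = 1.856; principal scales a = 1.856, b = 1.000.
sin(ω/2) = (a − b)/(a + b) = 0.8561/2.856 = 0.2997, so ω = 2 arcsin(0.2997) ≈ 34.9°.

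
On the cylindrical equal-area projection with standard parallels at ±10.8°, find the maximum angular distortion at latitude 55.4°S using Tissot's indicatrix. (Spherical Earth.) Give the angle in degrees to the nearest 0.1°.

59.9°

For cylindrical equal-area with standard parallel φ₀, h = cos φ / cos φ₀ and k = cos φ₀ / cos φ, so h·k = 1.
At 55.4°: h = 0.5781, k = 1.730; principal scales a = 1.730, b = 0.5781.
sin(ω/2) = (a − b)/(a + b) = 1.152/2.308 = 0.4990, so ω = 2 arcsin(0.4990) ≈ 59.9°.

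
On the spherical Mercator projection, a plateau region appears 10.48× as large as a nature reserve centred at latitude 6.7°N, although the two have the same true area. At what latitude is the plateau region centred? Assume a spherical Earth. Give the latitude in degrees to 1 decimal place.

For equal true areas on Mercator, apparent areas scale as sec²φ, so the ratio is cos²φ₂ / cos²φ₁.
cos²φ₂ / cos²φ₁ = 10.48  ⇒  cos φ₁ = cos 6.7° / √10.48 = 0.9932/3.237 = 0.3068.
φ₁ = arccos(0.3068) ≈ 72.1°.

72.1°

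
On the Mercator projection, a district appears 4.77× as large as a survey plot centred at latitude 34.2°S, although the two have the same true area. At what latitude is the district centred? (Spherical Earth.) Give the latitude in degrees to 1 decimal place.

For equal true areas on Mercator, apparent areas scale as sec²φ, so the ratio is cos²φ₂ / cos²φ₁.
cos²φ₂ / cos²φ₁ = 4.77  ⇒  cos φ₁ = cos 34.2° / √4.77 = 0.8271/2.184 = 0.3787.
φ₁ = arccos(0.3787) ≈ 67.7°.

67.7°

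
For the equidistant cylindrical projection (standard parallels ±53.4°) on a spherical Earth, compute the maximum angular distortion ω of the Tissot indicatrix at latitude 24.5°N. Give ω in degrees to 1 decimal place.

24.0°

In the equirectangular projection with standard parallel φ₀ = 53.4° (x = Rλ cos φ₀, y = Rφ), meridians are true-scale (h = 1) and the parallel scale is k = cos φ₀ / cos φ.
At 24.5°: h = 1.000, k = 0.6552; principal scales a = 1.000, b = 0.6552.
sin(ω/2) = (a − b)/(a + b) = 0.3448/1.655 = 0.2083, so ω = 2 arcsin(0.2083) ≈ 24.0°.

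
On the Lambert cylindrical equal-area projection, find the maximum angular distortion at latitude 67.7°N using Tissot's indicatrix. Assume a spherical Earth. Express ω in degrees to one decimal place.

96.9°

The Lambert cylindrical equal-area projection is the cylindrical equal-area projection with its standard parallel at the equator (φ₀ = 0). For cylindrical equal-area with standard parallel φ₀, h = cos φ / cos φ₀ and k = cos φ₀ / cos φ, so h·k = 1.
At 67.7°: h = 0.3795, k = 2.635; principal scales a = 2.635, b = 0.3795.
sin(ω/2) = (a − b)/(a + b) = 2.256/3.015 = 0.7483, so ω = 2 arcsin(0.7483) ≈ 96.9°.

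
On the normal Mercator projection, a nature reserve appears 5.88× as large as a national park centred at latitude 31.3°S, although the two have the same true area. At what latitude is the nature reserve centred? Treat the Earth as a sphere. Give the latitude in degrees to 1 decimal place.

69.4°

Mercator areal scale is sec²φ, so apparent-area ratio = sec²φ₁ / sec²φ₂ = cos²φ₂ / cos²φ₁.
cos²φ₂ / cos²φ₁ = 5.88  ⇒  cos φ₁ = cos 31.3° / √5.88 = 0.8545/2.425 = 0.3524.
φ₁ = arccos(0.3524) ≈ 69.4°.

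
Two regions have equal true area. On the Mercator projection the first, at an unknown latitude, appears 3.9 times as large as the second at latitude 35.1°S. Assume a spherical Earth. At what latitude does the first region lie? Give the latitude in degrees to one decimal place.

65.5°

On Mercator, (apparent₁)/(apparent₂) = sec²φ₁ / sec²φ₂ when true areas are equal.
cos²φ₂ / cos²φ₁ = 3.9  ⇒  cos φ₁ = cos 35.1° / √3.9 = 0.8181/1.975 = 0.4143.
φ₁ = arccos(0.4143) ≈ 65.5°.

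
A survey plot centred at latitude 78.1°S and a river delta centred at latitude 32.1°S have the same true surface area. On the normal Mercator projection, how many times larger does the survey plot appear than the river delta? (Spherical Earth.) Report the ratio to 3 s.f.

Mercator is conformal with k = sec φ, so areal scale = k² = sec²φ.
At 78.1°: sec²(78.1°) = 1/0.2062² = 23.52.
At 32.1°: sec²(32.1°) = 1/0.8471² = 1.394.
Ratio = 23.52/1.394 = cos²(32.1°)/cos²(78.1°) ≈ 16.9.

16.9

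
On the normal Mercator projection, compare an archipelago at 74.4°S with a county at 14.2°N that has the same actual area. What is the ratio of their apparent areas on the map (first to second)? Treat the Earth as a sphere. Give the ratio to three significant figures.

13.0

Mercator is conformal with k = sec φ, so areal scale = k² = sec²φ.
At 74.4°: sec²(74.4°) = 1/0.2689² = 13.83.
At 14.2°: sec²(14.2°) = 1/0.9694² = 1.064.
Ratio = 13.83/1.064 = cos²(14.2°)/cos²(74.4°) ≈ 13.0.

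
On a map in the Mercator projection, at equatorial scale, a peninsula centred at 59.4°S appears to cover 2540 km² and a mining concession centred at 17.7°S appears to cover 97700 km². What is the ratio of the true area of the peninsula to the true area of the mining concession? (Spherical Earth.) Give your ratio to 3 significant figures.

0.00742

On Mercator the areal scale is sec²φ, so true area = apparent × cos²φ.
True area of peninsula: 2540 × cos²(59.4°) = 2540 × 0.2591 = 658.2 km².
True area of mining concession: 97700 × cos²(17.7°) = 97700 × 0.9076 = 88670 km².
Ratio = 658.2 / 88670 ≈ 0.00742.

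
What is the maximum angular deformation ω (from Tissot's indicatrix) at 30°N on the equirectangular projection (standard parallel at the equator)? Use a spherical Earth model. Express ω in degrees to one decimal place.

Plate carrée maps x = Rλ, y = Rφ. The meridian scale is h = 1 and the parallel scale is k = 1/cos φ = sec φ.
At 30°: h = 1.000, k = 1.155; principal scales a = 1.155, b = 1.000.
sin(ω/2) = (a − b)/(a + b) = 0.1547/2.155 = 0.07180, so ω = 2 arcsin(0.07180) ≈ 8.2°.

8.2°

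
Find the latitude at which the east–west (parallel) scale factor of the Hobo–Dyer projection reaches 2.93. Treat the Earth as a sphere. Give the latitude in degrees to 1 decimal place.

74.3°

The Hobo–Dyer projection is cylindrical equal-area with φ₀ = 37.5°. A cylindrical equal-area projection with standard parallel φ₀ has meridian scale h = cos φ / cos φ₀ and parallel scale k = cos φ₀ / cos φ (so areas are preserved, h·k = 1).
k = cos φ₀ / cos φ = 2.93  ⇒  cos φ = cos 37.5° / 2.93 = 0.2708.
φ = arccos(0.2708) ≈ 74.3°.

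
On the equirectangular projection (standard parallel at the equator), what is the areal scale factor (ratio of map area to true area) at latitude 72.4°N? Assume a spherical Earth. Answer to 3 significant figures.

3.31

In the plate carrée (x = Rλ, y = Rφ), meridians are true-scale (h = 1) and parallels are stretched by k = sec φ.
Areal scale = h·k = 1 × sec φ; at 72.4°, h = 1.000, k = 3.307, so h·k = 3.307.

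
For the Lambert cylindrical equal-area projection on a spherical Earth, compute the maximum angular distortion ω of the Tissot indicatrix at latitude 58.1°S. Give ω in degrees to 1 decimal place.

The Lambert cylindrical equal-area projection is the cylindrical equal-area projection with its standard parallel at the equator (φ₀ = 0). Cylindrical equal-area (φ₀ = 0°): h = cos φ / cos 0° along meridians, k = cos 0° / cos φ along parallels; h·k = 1.
At 58.1°: h = 0.5284, k = 1.892; principal scales a = 1.892, b = 0.5284.
sin(ω/2) = (a − b)/(a + b) = 1.364/2.421 = 0.5634, so ω = 2 arcsin(0.5634) ≈ 68.6°.

68.6°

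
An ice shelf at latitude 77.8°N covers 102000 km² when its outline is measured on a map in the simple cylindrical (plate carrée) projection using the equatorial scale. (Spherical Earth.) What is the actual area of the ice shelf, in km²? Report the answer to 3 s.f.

In the plate carrée (x = Rλ, y = Rφ), meridians are true-scale (h = 1) and parallels are stretched by k = sec φ.
Areal scale = h·k = 1 × sec φ; at 77.8°, h = 1.000, k = 4.732, so h·k = 4.732.
True area = apparent / (areal scale) = 102000 / 4.732 ≈ 21600 km².

21600 km²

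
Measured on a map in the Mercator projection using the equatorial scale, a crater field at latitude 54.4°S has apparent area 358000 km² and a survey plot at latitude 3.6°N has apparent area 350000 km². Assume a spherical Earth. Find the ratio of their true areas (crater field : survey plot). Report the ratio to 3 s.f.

On Mercator the areal scale is sec²φ, so true area = apparent × cos²φ.
True area of crater field: 358000 × cos²(54.4°) = 358000 × 0.3389 = 121300 km².
True area of survey plot: 350000 × cos²(3.6°) = 350000 × 0.9961 = 348600 km².
Ratio = 121300 / 348600 ≈ 0.348.

0.348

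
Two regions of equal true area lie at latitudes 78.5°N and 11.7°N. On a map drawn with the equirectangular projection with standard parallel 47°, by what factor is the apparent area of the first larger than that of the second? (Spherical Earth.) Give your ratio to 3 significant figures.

The equidistant cylindrical projection with φ₀ = 47° has h = 1 (meridians true) and k = cos φ₀ / cos φ along parallels.
Areal scale at 78.5°: h·k = 1.000 × 3.421 = 3.421.
Areal scale at 11.7°: h·k = 1.000 × 0.6965 = 0.6965.
Ratio = 3.421/0.6965 ≈ 4.91.

4.91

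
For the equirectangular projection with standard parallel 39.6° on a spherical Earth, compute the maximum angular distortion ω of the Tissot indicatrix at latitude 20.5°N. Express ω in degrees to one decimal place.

11.2°

In the equirectangular projection with standard parallel φ₀ = 39.6° (x = Rλ cos φ₀, y = Rφ), meridians are true-scale (h = 1) and the parallel scale is k = cos φ₀ / cos φ.
At 20.5°: h = 1.000, k = 0.8226; principal scales a = 1.000, b = 0.8226.
sin(ω/2) = (a − b)/(a + b) = 0.1774/1.823 = 0.09733, so ω = 2 arcsin(0.09733) ≈ 11.2°.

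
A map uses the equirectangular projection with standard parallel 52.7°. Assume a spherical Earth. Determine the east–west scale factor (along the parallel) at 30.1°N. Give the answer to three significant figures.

0.700

With standard parallel φ₀ = 52.7°, the equirectangular projection gives x = Rλ cos φ₀, y = Rφ, so h = 1 and k = cos 52.7° / cos φ.
k = cos 52.7° / cos 30.1° = 0.6060/0.8652 = 0.7004.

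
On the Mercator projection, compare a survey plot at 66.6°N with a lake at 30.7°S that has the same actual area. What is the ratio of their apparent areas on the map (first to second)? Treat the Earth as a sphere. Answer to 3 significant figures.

4.69

Mercator is conformal with k = sec φ, so areal scale = k² = sec²φ.
At 66.6°: sec²(66.6°) = 1/0.3971² = 6.340.
At 30.7°: sec²(30.7°) = 1/0.8599² = 1.353.
Ratio = 6.340/1.353 = cos²(30.7°)/cos²(66.6°) ≈ 4.69.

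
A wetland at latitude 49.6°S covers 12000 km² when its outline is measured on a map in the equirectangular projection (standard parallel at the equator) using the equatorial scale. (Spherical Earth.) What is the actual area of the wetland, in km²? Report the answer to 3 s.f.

7780 km²

In the plate carrée (x = Rλ, y = Rφ), meridians are true-scale (h = 1) and parallels are stretched by k = sec φ.
Areal scale = h·k = 1 × sec φ; at 49.6°, h = 1.000, k = 1.543, so h·k = 1.543.
True area = apparent / (areal scale) = 12000 / 1.543 ≈ 7780 km².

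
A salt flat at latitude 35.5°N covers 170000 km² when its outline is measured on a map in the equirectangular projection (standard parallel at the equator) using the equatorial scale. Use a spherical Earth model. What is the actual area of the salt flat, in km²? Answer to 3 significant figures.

For the equirectangular projection with φ₀ = 0 (plate carrée), h = 1 along meridians and k = sec φ along parallels.
Areal scale = h·k = 1 × sec φ; at 35.5°, h = 1.000, k = 1.228, so h·k = 1.228.
True area = apparent / (areal scale) = 170000 / 1.228 ≈ 138000 km².

138000 km²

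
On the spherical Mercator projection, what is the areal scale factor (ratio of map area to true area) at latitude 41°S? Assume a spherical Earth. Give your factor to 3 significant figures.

For Mercator, h = k = sec φ (a conformal cylindrical projection has a single point scale, 1/cos φ).
Areal scale = k² = sec²φ = 1/cos²(41°) = 1/0.7547² = 1.756.

1.76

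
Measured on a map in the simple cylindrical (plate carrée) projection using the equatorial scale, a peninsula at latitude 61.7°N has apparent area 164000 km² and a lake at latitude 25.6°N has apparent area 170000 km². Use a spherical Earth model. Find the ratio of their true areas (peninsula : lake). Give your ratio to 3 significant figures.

0.507

On the plate carrée, areal scale = h·k = 1 × sec φ, so true area = apparent × cos φ.
True area of peninsula: 164000 × cos(61.7°) = 164000 × 0.4741 = 77750 km².
True area of lake: 170000 × cos(25.6°) = 170000 × 0.9018 = 153300 km².
Ratio = 77750 / 153300 ≈ 0.507.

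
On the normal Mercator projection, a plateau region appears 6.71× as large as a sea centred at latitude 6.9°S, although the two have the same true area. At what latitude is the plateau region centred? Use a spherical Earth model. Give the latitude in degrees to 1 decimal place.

67.5°

On Mercator, (apparent₁)/(apparent₂) = sec²φ₁ / sec²φ₂ when true areas are equal.
cos²φ₂ / cos²φ₁ = 6.71  ⇒  cos φ₁ = cos 6.9° / √6.71 = 0.9928/2.590 = 0.3832.
φ₁ = arccos(0.3832) ≈ 67.5°.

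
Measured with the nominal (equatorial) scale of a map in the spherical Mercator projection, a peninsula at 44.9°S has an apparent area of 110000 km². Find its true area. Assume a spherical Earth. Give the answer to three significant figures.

55200 km²

For Mercator, h = k = sec φ (a conformal cylindrical projection has a single point scale, 1/cos φ).
Areal scale = k² = sec²φ = 1/cos²(44.9°) = 1/0.7083² = 1.993.
True area = apparent / (areal scale) = 110000 / 1.993 ≈ 55200 km².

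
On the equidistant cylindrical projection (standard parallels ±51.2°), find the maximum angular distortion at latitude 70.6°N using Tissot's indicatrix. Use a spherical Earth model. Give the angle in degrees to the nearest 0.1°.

35.8°

The equidistant cylindrical projection with φ₀ = 51.2° has h = 1 (meridians true) and k = cos φ₀ / cos φ along parallels.
At 70.6°: h = 1.000, k = 1.886; principal scales a = 1.886, b = 1.000.
sin(ω/2) = (a − b)/(a + b) = 0.8864/2.886 = 0.3071, so ω = 2 arcsin(0.3071) ≈ 35.8°.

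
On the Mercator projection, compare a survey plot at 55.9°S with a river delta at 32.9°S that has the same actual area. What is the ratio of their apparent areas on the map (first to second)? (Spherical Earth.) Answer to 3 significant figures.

Mercator areal scale is sec²φ.
At 55.9°: sec²(55.9°) = 1/0.5606² = 3.182.
At 32.9°: sec²(32.9°) = 1/0.8396² = 1.419.
Ratio = 3.182/1.419 = cos²(32.9°)/cos²(55.9°) ≈ 2.24.

2.24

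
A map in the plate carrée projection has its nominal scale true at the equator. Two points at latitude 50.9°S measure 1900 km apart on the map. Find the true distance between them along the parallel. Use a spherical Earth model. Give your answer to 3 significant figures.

In the plate carrée (x = Rλ, y = Rφ), meridians are true-scale (h = 1) and parallels are stretched by k = sec φ.
Along the parallel at 50.9°, map distances are exaggerated by k = sec 50.9° = 1.586.
True distance = 1900 / 1.586 = 1900 × cos 50.9° ≈ 1200 km.

1200 km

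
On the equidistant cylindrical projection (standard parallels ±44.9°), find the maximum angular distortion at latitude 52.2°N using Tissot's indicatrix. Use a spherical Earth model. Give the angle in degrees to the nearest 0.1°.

The equidistant cylindrical projection with φ₀ = 44.9° has h = 1 (meridians true) and k = cos φ₀ / cos φ along parallels.
At 52.2°: h = 1.000, k = 1.156; principal scales a = 1.156, b = 1.000.
sin(ω/2) = (a − b)/(a + b) = 0.1557/2.156 = 0.07223, so ω = 2 arcsin(0.07223) ≈ 8.3°.

8.3°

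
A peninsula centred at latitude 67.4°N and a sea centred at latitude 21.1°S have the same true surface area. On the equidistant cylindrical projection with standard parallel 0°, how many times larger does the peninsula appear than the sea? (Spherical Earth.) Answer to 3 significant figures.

Plate carrée maps x = Rλ, y = Rφ. The meridian scale is h = 1 and the parallel scale is k = 1/cos φ = sec φ.
Areal scale at 67.4°: h·k = 1.000 × 2.602 = 2.602.
Areal scale at 21.1°: h·k = 1.000 × 1.072 = 1.072.
Ratio = 2.602/1.072 ≈ 2.43.

2.43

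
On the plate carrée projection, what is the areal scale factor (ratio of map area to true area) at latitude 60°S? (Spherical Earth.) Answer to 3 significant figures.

In the plate carrée (x = Rλ, y = Rφ), meridians are true-scale (h = 1) and parallels are stretched by k = sec φ.
Areal scale = h·k = 1 × sec φ; at 60°, h = 1.000, k = 2.000, so h·k = 2.000.

2.00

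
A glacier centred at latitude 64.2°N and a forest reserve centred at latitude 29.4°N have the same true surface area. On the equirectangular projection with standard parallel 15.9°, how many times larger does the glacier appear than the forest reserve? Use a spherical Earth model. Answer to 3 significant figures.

In the equirectangular projection with standard parallel φ₀ = 15.9° (x = Rλ cos φ₀, y = Rφ), meridians are true-scale (h = 1) and the parallel scale is k = cos φ₀ / cos φ.
Areal scale at 64.2°: h·k = 1.000 × 2.210 = 2.210.
Areal scale at 29.4°: h·k = 1.000 × 1.104 = 1.104.
Ratio = 2.210/1.104 ≈ 2.00.

2.00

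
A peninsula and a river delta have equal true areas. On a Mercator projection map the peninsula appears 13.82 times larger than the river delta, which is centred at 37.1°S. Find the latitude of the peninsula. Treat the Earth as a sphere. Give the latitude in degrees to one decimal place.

On Mercator, (apparent₁)/(apparent₂) = sec²φ₁ / sec²φ₂ when true areas are equal.
cos²φ₂ / cos²φ₁ = 13.82  ⇒  cos φ₁ = cos 37.1° / √13.82 = 0.7976/3.718 = 0.2145.
φ₁ = arccos(0.2145) ≈ 77.6°.

77.6°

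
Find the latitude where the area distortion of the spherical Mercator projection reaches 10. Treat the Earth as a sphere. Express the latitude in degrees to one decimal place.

Mercator areal scale is sec²φ.
sec²φ = 10  ⇒  cos²φ = 0.1000  ⇒  cos φ = 0.3162.
φ = arccos(0.3162) ≈ 71.6°.

71.6°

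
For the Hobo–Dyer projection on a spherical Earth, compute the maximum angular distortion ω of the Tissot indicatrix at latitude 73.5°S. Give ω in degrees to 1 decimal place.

101.2°

The Hobo–Dyer projection is cylindrical equal-area with φ₀ = 37.5°. For cylindrical equal-area with standard parallel φ₀, h = cos φ / cos φ₀ and k = cos φ₀ / cos φ, so h·k = 1.
At 73.5°: h = 0.3580, k = 2.793; principal scales a = 2.793, b = 0.3580.
sin(ω/2) = (a − b)/(a + b) = 2.435/3.151 = 0.7728, so ω = 2 arcsin(0.7728) ≈ 101.2°.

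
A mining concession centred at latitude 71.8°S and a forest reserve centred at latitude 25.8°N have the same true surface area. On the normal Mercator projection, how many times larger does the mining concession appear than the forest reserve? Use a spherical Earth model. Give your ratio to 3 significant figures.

8.31

Mercator areal scale is sec²φ.
At 71.8°: sec²(71.8°) = 1/0.3123² = 10.25.
At 25.8°: sec²(25.8°) = 1/0.9003² = 1.234.
Ratio = 10.25/1.234 = cos²(25.8°)/cos²(71.8°) ≈ 8.31.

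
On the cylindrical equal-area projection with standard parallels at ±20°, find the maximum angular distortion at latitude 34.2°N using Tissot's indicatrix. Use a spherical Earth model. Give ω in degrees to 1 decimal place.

14.6°

For cylindrical equal-area with standard parallel φ₀, h = cos φ / cos φ₀ and k = cos φ₀ / cos φ, so h·k = 1.
At 34.2°: h = 0.8802, k = 1.136; principal scales a = 1.136, b = 0.8802.
sin(ω/2) = (a − b)/(a + b) = 0.2560/2.016 = 0.1270, so ω = 2 arcsin(0.1270) ≈ 14.6°.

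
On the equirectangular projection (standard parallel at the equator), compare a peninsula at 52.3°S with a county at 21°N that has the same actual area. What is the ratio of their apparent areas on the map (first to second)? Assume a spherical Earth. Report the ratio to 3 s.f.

1.53

In the plate carrée (x = Rλ, y = Rφ), meridians are true-scale (h = 1) and parallels are stretched by k = sec φ.
Areal scale at 52.3°: h·k = 1.000 × 1.635 = 1.635.
Areal scale at 21°: h·k = 1.000 × 1.071 = 1.071.
Ratio = 1.635/1.071 ≈ 1.53.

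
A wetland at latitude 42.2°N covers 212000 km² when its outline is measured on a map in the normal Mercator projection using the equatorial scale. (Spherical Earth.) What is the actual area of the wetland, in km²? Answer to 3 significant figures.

For Mercator, h = k = sec φ (a conformal cylindrical projection has a single point scale, 1/cos φ).
Areal scale = k² = sec²φ = 1/cos²(42.2°) = 1/0.7408² = 1.822.
True area = apparent / (areal scale) = 212000 / 1.822 ≈ 116000 km².

116000 km²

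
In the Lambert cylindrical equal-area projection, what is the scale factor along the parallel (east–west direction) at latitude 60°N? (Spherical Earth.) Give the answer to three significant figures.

2.00

The Lambert cylindrical equal-area projection is the cylindrical equal-area projection with its standard parallel at the equator (φ₀ = 0). Cylindrical equal-area (φ₀ = 0°): h = cos φ / cos 0° along meridians, k = cos 0° / cos φ along parallels; h·k = 1.
k = cos 0° / cos 60° = 1.000/0.5000 = 2.000.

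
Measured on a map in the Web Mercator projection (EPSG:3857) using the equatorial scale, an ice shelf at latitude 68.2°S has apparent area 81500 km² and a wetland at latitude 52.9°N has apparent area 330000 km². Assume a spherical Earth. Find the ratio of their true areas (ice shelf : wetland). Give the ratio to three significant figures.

Since Mercator area scale is 1/cos²φ, the true area equals the apparent area multiplied by cos²φ.
True area of ice shelf: 81500 × cos²(68.2°) = 81500 × 0.1379 = 11240 km².
True area of wetland: 330000 × cos²(52.9°) = 330000 × 0.3639 = 120100 km².
Ratio = 11240 / 120100 ≈ 0.0936.

0.0936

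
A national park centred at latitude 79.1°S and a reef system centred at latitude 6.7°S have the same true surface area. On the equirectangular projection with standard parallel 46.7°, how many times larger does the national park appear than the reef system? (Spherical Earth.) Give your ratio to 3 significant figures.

5.25

With standard parallel φ₀ = 46.7°, the equirectangular projection gives x = Rλ cos φ₀, y = Rφ, so h = 1 and k = cos 46.7° / cos φ.
Areal scale at 79.1°: h·k = 1.000 × 3.627 = 3.627.
Areal scale at 6.7°: h·k = 1.000 × 0.6905 = 0.6905.
Ratio = 3.627/0.6905 ≈ 5.25.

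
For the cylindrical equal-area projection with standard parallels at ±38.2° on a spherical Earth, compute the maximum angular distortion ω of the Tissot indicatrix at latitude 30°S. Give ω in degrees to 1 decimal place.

11.1°

Cylindrical equal-area (φ₀ = 38.2°): h = cos φ / cos 38.2° along meridians, k = cos 38.2° / cos φ along parallels; h·k = 1.
At 30°: h = 1.102, k = 0.9074; principal scales a = 1.102, b = 0.9074.
sin(ω/2) = (a − b)/(a + b) = 0.1946/2.009 = 0.09684, so ω = 2 arcsin(0.09684) ≈ 11.1°.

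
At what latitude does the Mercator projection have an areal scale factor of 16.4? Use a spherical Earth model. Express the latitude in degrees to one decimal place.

Mercator areal scale is sec²φ.
sec²φ = 16.4  ⇒  cos²φ = 0.06098  ⇒  cos φ = 0.2469.
φ = arccos(0.2469) ≈ 75.7°.

75.7°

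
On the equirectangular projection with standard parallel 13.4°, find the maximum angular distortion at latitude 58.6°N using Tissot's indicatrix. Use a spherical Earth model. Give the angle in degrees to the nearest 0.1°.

In the equirectangular projection with standard parallel φ₀ = 13.4° (x = Rλ cos φ₀, y = Rφ), meridians are true-scale (h = 1) and the parallel scale is k = cos φ₀ / cos φ.
At 58.6°: h = 1.000, k = 1.867; principal scales a = 1.867, b = 1.000.
sin(ω/2) = (a − b)/(a + b) = 0.8671/2.867 = 0.3024, so ω = 2 arcsin(0.3024) ≈ 35.2°.

35.2°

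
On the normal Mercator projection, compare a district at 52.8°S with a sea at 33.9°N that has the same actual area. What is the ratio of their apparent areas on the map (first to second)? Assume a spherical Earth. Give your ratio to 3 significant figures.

Mercator areal scale is sec²φ.
At 52.8°: sec²(52.8°) = 1/0.6046² = 2.736.
At 33.9°: sec²(33.9°) = 1/0.8300² = 1.452.
Ratio = 2.736/1.452 = cos²(33.9°)/cos²(52.8°) ≈ 1.88.

1.88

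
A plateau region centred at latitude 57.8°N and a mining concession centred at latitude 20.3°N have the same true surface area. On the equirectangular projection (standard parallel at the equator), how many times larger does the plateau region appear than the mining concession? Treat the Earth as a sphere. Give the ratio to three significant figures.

For the equirectangular projection with φ₀ = 0 (plate carrée), h = 1 along meridians and k = sec φ along parallels.
Areal scale at 57.8°: h·k = 1.000 × 1.877 = 1.877.
Areal scale at 20.3°: h·k = 1.000 × 1.066 = 1.066.
Ratio = 1.877/1.066 ≈ 1.76.

1.76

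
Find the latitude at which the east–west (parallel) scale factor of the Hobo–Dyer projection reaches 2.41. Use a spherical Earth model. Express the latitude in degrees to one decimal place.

Hobo–Dyer is a cylindrical equal-area projection with standard parallels at ±37.5°. Cylindrical equal-area (φ₀ = 37.5°): h = cos φ / cos 37.5° along meridians, k = cos 37.5° / cos φ along parallels; h·k = 1.
k = cos φ₀ / cos φ = 2.41  ⇒  cos φ = cos 37.5° / 2.41 = 0.3292.
φ = arccos(0.3292) ≈ 70.8°.

70.8°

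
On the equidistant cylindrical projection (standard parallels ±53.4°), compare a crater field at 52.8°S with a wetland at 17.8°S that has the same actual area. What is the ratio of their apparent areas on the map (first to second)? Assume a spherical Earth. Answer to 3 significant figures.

With standard parallel φ₀ = 53.4°, the equirectangular projection gives x = Rλ cos φ₀, y = Rφ, so h = 1 and k = cos 53.4° / cos φ.
Areal scale at 52.8°: h·k = 1.000 × 0.9861 = 0.9861.
Areal scale at 17.8°: h·k = 1.000 × 0.6262 = 0.6262.
Ratio = 0.9861/0.6262 ≈ 1.57.

1.57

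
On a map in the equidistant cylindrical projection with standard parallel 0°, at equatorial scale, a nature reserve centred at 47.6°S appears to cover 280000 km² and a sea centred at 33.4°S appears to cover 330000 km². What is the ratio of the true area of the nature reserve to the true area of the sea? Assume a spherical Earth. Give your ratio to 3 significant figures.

Plate carrée has h = 1 and k = sec φ, giving areal scale sec φ; true area = (apparent area) · cos φ.
True area of nature reserve: 280000 × cos(47.6°) = 280000 × 0.6743 = 188800 km².
True area of sea: 330000 × cos(33.4°) = 330000 × 0.8348 = 275500 km².
Ratio = 188800 / 275500 ≈ 0.685.

0.685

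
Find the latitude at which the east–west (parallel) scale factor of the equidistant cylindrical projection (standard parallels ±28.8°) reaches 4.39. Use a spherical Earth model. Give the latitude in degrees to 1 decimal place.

78.5°

With standard parallel φ₀ = 28.8°, the equirectangular projection gives x = Rλ cos φ₀, y = Rφ, so h = 1 and k = cos 28.8° / cos φ.
k = cos φ₀ / cos φ = 4.39  ⇒  cos φ = cos 28.8° / 4.39 = 0.1996.
φ = arccos(0.1996) ≈ 78.5°.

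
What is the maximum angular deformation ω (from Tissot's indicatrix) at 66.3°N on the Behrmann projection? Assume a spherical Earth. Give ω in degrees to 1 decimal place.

Behrmann is a cylindrical equal-area projection with standard parallels at ±30°. For cylindrical equal-area with standard parallel φ₀, h = cos φ / cos φ₀ and k = cos φ₀ / cos φ, so h·k = 1.
At 66.3°: h = 0.4641, k = 2.155; principal scales a = 2.155, b = 0.4641.
sin(ω/2) = (a − b)/(a + b) = 1.690/2.619 = 0.6455, so ω = 2 arcsin(0.6455) ≈ 80.4°.

80.4°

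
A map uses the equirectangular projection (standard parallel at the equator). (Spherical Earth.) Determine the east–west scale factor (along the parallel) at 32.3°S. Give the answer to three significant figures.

1.18

For the equirectangular projection with φ₀ = 0 (plate carrée), h = 1 along meridians and k = sec φ along parallels.
k = 1/cos 32.3° = 1/0.8453 = 1.183.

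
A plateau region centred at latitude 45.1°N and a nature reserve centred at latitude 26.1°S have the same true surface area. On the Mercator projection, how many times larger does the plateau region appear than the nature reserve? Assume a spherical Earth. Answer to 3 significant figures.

Mercator areal scale is sec²φ.
At 45.1°: sec²(45.1°) = 1/0.7059² = 2.007.
At 26.1°: sec²(26.1°) = 1/0.8980² = 1.240.
Ratio = 2.007/1.240 = cos²(26.1°)/cos²(45.1°) ≈ 1.62.

1.62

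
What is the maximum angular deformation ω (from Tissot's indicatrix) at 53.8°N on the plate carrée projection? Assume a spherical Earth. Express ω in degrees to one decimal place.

29.8°

For the equirectangular projection with φ₀ = 0 (plate carrée), h = 1 along meridians and k = sec φ along parallels.
At 53.8°: h = 1.000, k = 1.693; principal scales a = 1.693, b = 1.000.
sin(ω/2) = (a − b)/(a + b) = 0.6932/2.693 = 0.2574, so ω = 2 arcsin(0.2574) ≈ 29.8°.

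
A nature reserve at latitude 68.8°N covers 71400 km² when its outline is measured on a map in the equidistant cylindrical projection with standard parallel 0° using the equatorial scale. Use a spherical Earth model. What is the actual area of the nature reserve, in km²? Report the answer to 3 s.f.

For the equirectangular projection with φ₀ = 0 (plate carrée), h = 1 along meridians and k = sec φ along parallels.
Areal scale = h·k = 1 × sec φ; at 68.8°, h = 1.000, k = 2.765, so h·k = 2.765.
True area = apparent / (areal scale) = 71400 / 2.765 ≈ 25800 km².

25800 km²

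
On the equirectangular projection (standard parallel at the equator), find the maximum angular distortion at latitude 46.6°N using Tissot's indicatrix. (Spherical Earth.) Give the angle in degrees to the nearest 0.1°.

21.4°

For the equirectangular projection with φ₀ = 0 (plate carrée), h = 1 along meridians and k = sec φ along parallels.
At 46.6°: h = 1.000, k = 1.455; principal scales a = 1.455, b = 1.000.
sin(ω/2) = (a − b)/(a + b) = 0.4554/2.455 = 0.1855, so ω = 2 arcsin(0.1855) ≈ 21.4°.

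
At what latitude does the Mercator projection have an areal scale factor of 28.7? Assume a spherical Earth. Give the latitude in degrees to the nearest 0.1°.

Mercator areal scale is sec²φ.
sec²φ = 28.7  ⇒  cos²φ = 0.03484  ⇒  cos φ = 0.1867.
φ = arccos(0.1867) ≈ 79.2°.

79.2°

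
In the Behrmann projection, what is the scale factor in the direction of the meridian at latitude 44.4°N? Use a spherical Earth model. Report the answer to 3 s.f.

0.825

The Behrmann projection is cylindrical equal-area with φ₀ = 30°. Cylindrical equal-area (φ₀ = 30°): h = cos φ / cos 30° along meridians, k = cos 30° / cos φ along parallels; h·k = 1.
h = cos 44.4° / cos 30° = 0.7145/0.8660 = 0.8250.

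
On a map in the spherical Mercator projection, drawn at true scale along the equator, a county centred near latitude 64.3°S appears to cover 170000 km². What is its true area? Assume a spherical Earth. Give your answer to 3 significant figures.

32000 km²

The Mercator projection is conformal; its linear scale factor is the same in every direction and equals sec φ = 1/cos φ.
Areal scale = k² = sec²φ = 1/cos²(64.3°) = 1/0.4337² = 5.317.
True area = apparent / (areal scale) = 170000 / 5.317 ≈ 32000 km².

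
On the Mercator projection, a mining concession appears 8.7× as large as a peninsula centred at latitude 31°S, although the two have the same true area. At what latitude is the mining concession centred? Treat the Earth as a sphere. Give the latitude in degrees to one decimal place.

73.1°

On Mercator, (apparent₁)/(apparent₂) = sec²φ₁ / sec²φ₂ when true areas are equal.
cos²φ₂ / cos²φ₁ = 8.7  ⇒  cos φ₁ = cos 31° / √8.7 = 0.8572/2.950 = 0.2906.
φ₁ = arccos(0.2906) ≈ 73.1°.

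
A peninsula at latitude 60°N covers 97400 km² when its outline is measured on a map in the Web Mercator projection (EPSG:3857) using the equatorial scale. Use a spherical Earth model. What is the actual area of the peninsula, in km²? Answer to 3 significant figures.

24400 km²

Mercator is conformal, so the point scale is isotropic: h = k = sec φ = 1/cos φ.
Areal scale = k² = sec²φ = 1/cos²(60°) = 1/0.5000² = 4.000.
True area = apparent / (areal scale) = 97400 / 4.000 ≈ 24400 km².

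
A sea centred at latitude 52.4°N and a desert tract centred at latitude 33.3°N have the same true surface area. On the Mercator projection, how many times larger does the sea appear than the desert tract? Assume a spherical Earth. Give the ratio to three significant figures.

1.88

On Mercator, area is exaggerated by sec²φ = 1/cos²φ.
At 52.4°: sec²(52.4°) = 1/0.6101² = 2.686.
At 33.3°: sec²(33.3°) = 1/0.8358² = 1.431.
Ratio = 2.686/1.431 = cos²(33.3°)/cos²(52.4°) ≈ 1.88.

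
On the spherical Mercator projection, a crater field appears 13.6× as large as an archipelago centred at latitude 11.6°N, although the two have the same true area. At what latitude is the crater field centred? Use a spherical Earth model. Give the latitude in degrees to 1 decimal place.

74.6°

For equal true areas on Mercator, apparent areas scale as sec²φ, so the ratio is cos²φ₂ / cos²φ₁.
cos²φ₂ / cos²φ₁ = 13.6  ⇒  cos φ₁ = cos 11.6° / √13.6 = 0.9796/3.688 = 0.2656.
φ₁ = arccos(0.2656) ≈ 74.6°.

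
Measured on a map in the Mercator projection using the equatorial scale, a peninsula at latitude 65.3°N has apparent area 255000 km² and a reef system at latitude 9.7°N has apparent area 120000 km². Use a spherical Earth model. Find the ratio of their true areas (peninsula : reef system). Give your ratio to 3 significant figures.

Since Mercator area scale is 1/cos²φ, the true area equals the apparent area multiplied by cos²φ.
True area of peninsula: 255000 × cos²(65.3°) = 255000 × 0.1746 = 44530 km².
True area of reef system: 120000 × cos²(9.7°) = 120000 × 0.9716 = 116600 km².
Ratio = 44530 / 116600 ≈ 0.382.

0.382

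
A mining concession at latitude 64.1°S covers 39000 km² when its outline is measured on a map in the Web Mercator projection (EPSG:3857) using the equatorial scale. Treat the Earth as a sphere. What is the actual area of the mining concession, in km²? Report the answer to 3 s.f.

7440 km²

The Mercator projection is conformal; its linear scale factor is the same in every direction and equals sec φ = 1/cos φ.
Areal scale = k² = sec²φ = 1/cos²(64.1°) = 1/0.4368² = 5.241.
True area = apparent / (areal scale) = 39000 / 5.241 ≈ 7440 km².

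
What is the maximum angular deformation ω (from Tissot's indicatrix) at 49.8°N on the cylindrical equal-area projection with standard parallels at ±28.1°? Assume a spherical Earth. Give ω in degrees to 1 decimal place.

A cylindrical equal-area projection with standard parallel φ₀ has meridian scale h = cos φ / cos φ₀ and parallel scale k = cos φ₀ / cos φ (so areas are preserved, h·k = 1).
At 49.8°: h = 0.7317, k = 1.367; principal scales a = 1.367, b = 0.7317.
sin(ω/2) = (a − b)/(a + b) = 0.6350/2.098 = 0.3026, so ω = 2 arcsin(0.3026) ≈ 35.2°.

35.2°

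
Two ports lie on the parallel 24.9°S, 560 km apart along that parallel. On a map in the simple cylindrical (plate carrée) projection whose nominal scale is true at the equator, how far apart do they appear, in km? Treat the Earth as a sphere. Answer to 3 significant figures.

In the plate carrée (x = Rλ, y = Rφ), meridians are true-scale (h = 1) and parallels are stretched by k = sec φ.
Along the parallel, k = sec 24.9° = 1/0.9070 = 1.102.
Map distance = 560 × 1.102 ≈ 617 km.

617 km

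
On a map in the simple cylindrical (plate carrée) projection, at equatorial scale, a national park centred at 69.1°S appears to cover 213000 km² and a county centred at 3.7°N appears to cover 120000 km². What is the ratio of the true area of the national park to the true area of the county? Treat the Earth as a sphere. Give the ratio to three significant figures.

0.635

On the plate carrée, areal scale = h·k = 1 × sec φ, so true area = apparent × cos φ.
True area of national park: 213000 × cos(69.1°) = 213000 × 0.3567 = 75990 km².
True area of county: 120000 × cos(3.7°) = 120000 × 0.9979 = 119700 km².
Ratio = 75990 / 119700 ≈ 0.635.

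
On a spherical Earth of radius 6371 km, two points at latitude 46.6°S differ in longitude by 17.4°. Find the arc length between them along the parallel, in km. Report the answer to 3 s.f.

Arc length along a parallel = R cos φ · Δλ (with Δλ in radians).
= 6371 × cos 46.6° × (17.4° × π/180) = 6371 × 0.6871 × 0.3037 ≈ 1330 km.

1330 km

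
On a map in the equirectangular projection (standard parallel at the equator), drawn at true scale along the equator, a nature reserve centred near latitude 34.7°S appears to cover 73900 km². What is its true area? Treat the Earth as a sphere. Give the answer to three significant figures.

In the plate carrée (x = Rλ, y = Rφ), meridians are true-scale (h = 1) and parallels are stretched by k = sec φ.
Areal scale = h·k = 1 × sec φ; at 34.7°, h = 1.000, k = 1.216, so h·k = 1.216.
True area = apparent / (areal scale) = 73900 / 1.216 ≈ 60800 km².

60800 km²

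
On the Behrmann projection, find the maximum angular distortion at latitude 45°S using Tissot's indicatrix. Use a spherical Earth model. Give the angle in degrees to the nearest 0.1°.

The Behrmann projection is cylindrical equal-area with φ₀ = 30°. A cylindrical equal-area projection with standard parallel φ₀ has meridian scale h = cos φ / cos φ₀ and parallel scale k = cos φ₀ / cos φ (so areas are preserved, h·k = 1).
At 45°: h = 0.8165, k = 1.225; principal scales a = 1.225, b = 0.8165.
sin(ω/2) = (a − b)/(a + b) = 0.4082/2.041 = 0.2000, so ω = 2 arcsin(0.2000) ≈ 23.1°.

23.1°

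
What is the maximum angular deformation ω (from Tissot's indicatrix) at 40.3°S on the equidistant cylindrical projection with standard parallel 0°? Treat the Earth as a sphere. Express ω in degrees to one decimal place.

15.5°

In the plate carrée (x = Rλ, y = Rφ), meridians are true-scale (h = 1) and parallels are stretched by k = sec φ.
At 40.3°: h = 1.000, k = 1.311; principal scales a = 1.311, b = 1.000.
sin(ω/2) = (a − b)/(a + b) = 0.3112/2.311 = 0.1346, so ω = 2 arcsin(0.1346) ≈ 15.5°.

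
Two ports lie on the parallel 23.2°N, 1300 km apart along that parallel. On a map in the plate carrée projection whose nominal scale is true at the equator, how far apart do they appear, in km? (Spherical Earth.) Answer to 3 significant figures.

1410 km

For the equirectangular projection with φ₀ = 0 (plate carrée), h = 1 along meridians and k = sec φ along parallels.
Along the parallel, k = sec 23.2° = 1/0.9191 = 1.088.
Map distance = 1300 × 1.088 ≈ 1410 km.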